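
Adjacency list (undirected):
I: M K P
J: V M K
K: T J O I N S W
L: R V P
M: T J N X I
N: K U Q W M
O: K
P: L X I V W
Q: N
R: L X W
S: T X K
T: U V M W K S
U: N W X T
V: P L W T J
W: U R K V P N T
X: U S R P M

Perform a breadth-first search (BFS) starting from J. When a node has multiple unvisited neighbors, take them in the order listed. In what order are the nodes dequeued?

Visit J; enqueue V, M, K → queue [V, M, K]
Visit V; enqueue P, L, W, T → queue [M, K, P, L, W, T]
Visit M; enqueue N, X, I → queue [K, P, L, W, T, N, X, I]
Visit K; enqueue O, S → queue [P, L, W, T, N, X, I, O, S]
Visit P → queue [L, W, T, N, X, I, O, S]
Visit L; enqueue R → queue [W, T, N, X, I, O, S, R]
Visit W; enqueue U → queue [T, N, X, I, O, S, R, U]
Visit T → queue [N, X, I, O, S, R, U]
Visit N; enqueue Q → queue [X, I, O, S, R, U, Q]
Visit X → queue [I, O, S, R, U, Q]
Visit I → queue [O, S, R, U, Q]
Visit O → queue [S, R, U, Q]
Visit S → queue [R, U, Q]
Visit R → queue [U, Q]
Visit U → queue [Q]
Visit Q → queue []

J V M K P L W T N X I O S R U Q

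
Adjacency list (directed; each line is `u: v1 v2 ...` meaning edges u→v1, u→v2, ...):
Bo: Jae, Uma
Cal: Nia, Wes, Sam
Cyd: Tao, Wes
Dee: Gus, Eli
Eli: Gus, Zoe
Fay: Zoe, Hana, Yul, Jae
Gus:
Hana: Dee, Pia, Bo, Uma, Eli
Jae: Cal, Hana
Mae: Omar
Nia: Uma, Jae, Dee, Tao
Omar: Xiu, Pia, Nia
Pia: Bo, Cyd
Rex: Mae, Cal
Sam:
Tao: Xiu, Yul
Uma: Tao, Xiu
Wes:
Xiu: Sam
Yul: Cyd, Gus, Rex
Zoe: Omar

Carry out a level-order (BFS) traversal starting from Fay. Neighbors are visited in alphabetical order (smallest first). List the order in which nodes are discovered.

Visit Fay; enqueue Hana, Jae, Yul, Zoe → queue [Hana, Jae, Yul, Zoe]
Visit Hana; enqueue Bo, Dee, Eli, Pia, Uma → queue [Jae, Yul, Zoe, Bo, Dee, Eli, Pia, Uma]
Visit Jae; enqueue Cal → queue [Yul, Zoe, Bo, Dee, Eli, Pia, Uma, Cal]
Visit Yul; enqueue Cyd, Gus, Rex → queue [Zoe, Bo, Dee, Eli, Pia, Uma, Cal, Cyd, Gus, Rex]
Visit Zoe; enqueue Omar → queue [Bo, Dee, Eli, Pia, Uma, Cal, Cyd, Gus, Rex, Omar]
Visit Bo → queue [Dee, Eli, Pia, Uma, Cal, Cyd, Gus, Rex, Omar]
Visit Dee → queue [Eli, Pia, Uma, Cal, Cyd, Gus, Rex, Omar]
Visit Eli → queue [Pia, Uma, Cal, Cyd, Gus, Rex, Omar]
Visit Pia → queue [Uma, Cal, Cyd, Gus, Rex, Omar]
Visit Uma; enqueue Tao, Xiu → queue [Cal, Cyd, Gus, Rex, Omar, Tao, Xiu]
Visit Cal; enqueue Nia, Sam, Wes → queue [Cyd, Gus, Rex, Omar, Tao, Xiu, Nia, Sam, Wes]
Visit Cyd → queue [Gus, Rex, Omar, Tao, Xiu, Nia, Sam, Wes]
Visit Gus → queue [Rex, Omar, Tao, Xiu, Nia, Sam, Wes]
Visit Rex; enqueue Mae → queue [Omar, Tao, Xiu, Nia, Sam, Wes, Mae]
Visit Omar → queue [Tao, Xiu, Nia, Sam, Wes, Mae]
Visit Tao → queue [Xiu, Nia, Sam, Wes, Mae]
Visit Xiu → queue [Nia, Sam, Wes, Mae]
Visit Nia → queue [Sam, Wes, Mae]
Visit Sam → queue [Wes, Mae]
Visit Wes → queue [Mae]
Visit Mae → queue []

Fay -> Hana -> Jae -> Yul -> Zoe -> Bo -> Dee -> Eli -> Pia -> Uma -> Cal -> Cyd -> Gus -> Rex -> Omar -> Tao -> Xiu -> Nia -> Sam -> Wes -> Mae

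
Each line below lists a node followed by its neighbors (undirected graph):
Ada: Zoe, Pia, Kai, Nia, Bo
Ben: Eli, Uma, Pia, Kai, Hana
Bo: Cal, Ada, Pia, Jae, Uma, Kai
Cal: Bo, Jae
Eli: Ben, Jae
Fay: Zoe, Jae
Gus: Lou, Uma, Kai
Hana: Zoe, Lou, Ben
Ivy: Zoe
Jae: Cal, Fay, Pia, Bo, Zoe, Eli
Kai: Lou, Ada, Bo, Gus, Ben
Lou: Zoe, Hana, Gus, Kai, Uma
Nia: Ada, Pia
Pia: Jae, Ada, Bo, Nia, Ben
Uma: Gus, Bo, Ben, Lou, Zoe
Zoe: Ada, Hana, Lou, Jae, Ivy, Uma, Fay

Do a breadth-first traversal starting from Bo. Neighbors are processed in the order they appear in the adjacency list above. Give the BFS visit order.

Visit Bo; enqueue Cal, Ada, Pia, Jae, Uma, Kai → queue [Cal, Ada, Pia, Jae, Uma, Kai]
Visit Cal → queue [Ada, Pia, Jae, Uma, Kai]
Visit Ada; enqueue Zoe, Nia → queue [Pia, Jae, Uma, Kai, Zoe, Nia]
Visit Pia; enqueue Ben → queue [Jae, Uma, Kai, Zoe, Nia, Ben]
Visit Jae; enqueue Fay, Eli → queue [Uma, Kai, Zoe, Nia, Ben, Fay, Eli]
Visit Uma; enqueue Gus, Lou → queue [Kai, Zoe, Nia, Ben, Fay, Eli, Gus, Lou]
Visit Kai → queue [Zoe, Nia, Ben, Fay, Eli, Gus, Lou]
Visit Zoe; enqueue Hana, Ivy → queue [Nia, Ben, Fay, Eli, Gus, Lou, Hana, Ivy]
Visit Nia → queue [Ben, Fay, Eli, Gus, Lou, Hana, Ivy]
Visit Ben → queue [Fay, Eli, Gus, Lou, Hana, Ivy]
Visit Fay → queue [Eli, Gus, Lou, Hana, Ivy]
Visit Eli → queue [Gus, Lou, Hana, Ivy]
Visit Gus → queue [Lou, Hana, Ivy]
Visit Lou → queue [Hana, Ivy]
Visit Hana → queue [Ivy]
Visit Ivy → queue []

Bo -> Cal -> Ada -> Pia -> Jae -> Uma -> Kai -> Zoe -> Nia -> Ben -> Fay -> Eli -> Gus -> Lou -> Hana -> Ivy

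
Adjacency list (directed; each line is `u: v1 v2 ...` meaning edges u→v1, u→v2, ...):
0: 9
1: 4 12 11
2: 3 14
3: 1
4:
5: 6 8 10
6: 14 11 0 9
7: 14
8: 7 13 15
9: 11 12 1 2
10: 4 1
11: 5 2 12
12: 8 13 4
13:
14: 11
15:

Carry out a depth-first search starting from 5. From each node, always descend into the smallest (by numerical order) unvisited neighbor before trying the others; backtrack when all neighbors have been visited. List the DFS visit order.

5 -> 6 -> 0 -> 9 -> 1 -> 4 -> 11 -> 2 -> 3 -> 14 -> 12 -> 8 -> 7 -> 13 -> 15 -> 10

Visit 5
5 → 6
6 → 0
0 → 9
9 → 1
1 → 4
1 → 11
11 → 2
2 → 3
2 → 14
11 → 12
12 → 8
8 → 7
8 → 13
8 → 15
5 → 10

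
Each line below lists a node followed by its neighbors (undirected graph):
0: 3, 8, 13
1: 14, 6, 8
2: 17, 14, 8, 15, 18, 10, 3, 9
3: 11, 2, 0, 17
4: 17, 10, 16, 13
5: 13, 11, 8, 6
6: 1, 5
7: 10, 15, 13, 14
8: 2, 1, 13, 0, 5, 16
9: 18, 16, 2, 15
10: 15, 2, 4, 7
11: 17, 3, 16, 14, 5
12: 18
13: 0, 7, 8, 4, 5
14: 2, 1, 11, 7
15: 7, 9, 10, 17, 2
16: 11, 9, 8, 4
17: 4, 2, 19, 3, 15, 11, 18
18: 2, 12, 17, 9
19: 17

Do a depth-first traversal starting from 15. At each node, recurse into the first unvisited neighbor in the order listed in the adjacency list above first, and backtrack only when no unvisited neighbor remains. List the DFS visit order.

15 7 10 2 17 4 16 11 3 0 8 1 14 6 5 13 9 18 12 19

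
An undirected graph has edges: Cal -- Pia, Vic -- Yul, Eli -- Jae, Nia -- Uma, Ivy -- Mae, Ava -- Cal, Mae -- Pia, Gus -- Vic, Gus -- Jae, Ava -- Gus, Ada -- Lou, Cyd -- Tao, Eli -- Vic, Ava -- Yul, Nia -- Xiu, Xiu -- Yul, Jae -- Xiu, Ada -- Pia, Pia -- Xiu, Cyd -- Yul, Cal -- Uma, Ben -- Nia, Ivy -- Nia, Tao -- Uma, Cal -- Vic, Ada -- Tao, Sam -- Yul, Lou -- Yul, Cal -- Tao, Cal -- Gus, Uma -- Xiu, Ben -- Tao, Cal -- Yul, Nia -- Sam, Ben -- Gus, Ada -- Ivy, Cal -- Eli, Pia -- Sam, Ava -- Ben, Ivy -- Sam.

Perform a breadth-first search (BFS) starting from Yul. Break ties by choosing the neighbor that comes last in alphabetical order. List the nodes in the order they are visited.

Yul Xiu Vic Sam Lou Cyd Cal Ava Uma Pia Nia Jae Gus Eli Ivy Ada Tao Ben Mae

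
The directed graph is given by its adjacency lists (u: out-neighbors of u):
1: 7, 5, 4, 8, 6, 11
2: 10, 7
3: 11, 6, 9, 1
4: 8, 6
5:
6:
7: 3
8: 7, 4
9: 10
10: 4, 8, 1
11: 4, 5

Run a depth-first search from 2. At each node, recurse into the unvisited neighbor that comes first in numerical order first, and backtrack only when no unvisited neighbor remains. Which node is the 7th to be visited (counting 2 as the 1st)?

8

Visit 2
2 → 7
7 → 3
3 → 1
1 → 4
4 → 6
4 → 8
1 → 5
1 → 11
3 → 9
9 → 10

Visit order: 2, 7, 3, 1, 4, 6, 8, 5, 11, 9, 10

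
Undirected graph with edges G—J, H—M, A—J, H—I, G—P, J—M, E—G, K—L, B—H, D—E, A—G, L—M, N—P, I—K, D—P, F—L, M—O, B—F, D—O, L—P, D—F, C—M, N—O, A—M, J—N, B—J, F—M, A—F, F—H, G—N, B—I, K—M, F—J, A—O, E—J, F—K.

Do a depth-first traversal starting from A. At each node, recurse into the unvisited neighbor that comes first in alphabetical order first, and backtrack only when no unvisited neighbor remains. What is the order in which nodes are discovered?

A -> F -> B -> H -> I -> K -> L -> M -> C -> J -> E -> D -> O -> N -> G -> P

Visit A
A → F
F → B
B → H
H → I
I → K
K → L
L → M
M → C
M → J
J → E
E → D
D → O
O → N
N → G
G → P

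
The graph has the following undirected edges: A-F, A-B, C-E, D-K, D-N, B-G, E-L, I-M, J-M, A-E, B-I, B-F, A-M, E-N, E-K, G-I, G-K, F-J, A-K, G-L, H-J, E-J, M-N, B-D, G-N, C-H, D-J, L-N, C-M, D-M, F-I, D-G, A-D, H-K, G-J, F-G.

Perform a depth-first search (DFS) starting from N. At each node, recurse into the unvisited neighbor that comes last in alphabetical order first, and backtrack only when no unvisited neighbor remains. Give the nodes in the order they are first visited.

N → M → J → H → K → G → L → E → C → A → F → I → B → D

Visit N
N → M
M → J
J → H
H → K
K → G
G → L
L → E
E → C
E → A
A → F
F → I
I → B
B → D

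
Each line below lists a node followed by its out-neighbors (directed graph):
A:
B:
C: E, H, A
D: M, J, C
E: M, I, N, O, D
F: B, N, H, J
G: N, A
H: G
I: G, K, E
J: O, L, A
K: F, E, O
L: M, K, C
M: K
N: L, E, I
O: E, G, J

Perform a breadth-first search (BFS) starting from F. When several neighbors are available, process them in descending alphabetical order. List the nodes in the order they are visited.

F N J H B L I E O A G M K C D

Visit F; enqueue N, J, H, B → queue [N, J, H, B]
Visit N; enqueue L, I, E → queue [J, H, B, L, I, E]
Visit J; enqueue O, A → queue [H, B, L, I, E, O, A]
Visit H; enqueue G → queue [B, L, I, E, O, A, G]
Visit B → queue [L, I, E, O, A, G]
Visit L; enqueue M, K, C → queue [I, E, O, A, G, M, K, C]
Visit I → queue [E, O, A, G, M, K, C]
Visit E; enqueue D → queue [O, A, G, M, K, C, D]
Visit O → queue [A, G, M, K, C, D]
Visit A → queue [G, M, K, C, D]
Visit G → queue [M, K, C, D]
Visit M → queue [K, C, D]
Visit K → queue [C, D]
Visit C → queue [D]
Visit D → queue []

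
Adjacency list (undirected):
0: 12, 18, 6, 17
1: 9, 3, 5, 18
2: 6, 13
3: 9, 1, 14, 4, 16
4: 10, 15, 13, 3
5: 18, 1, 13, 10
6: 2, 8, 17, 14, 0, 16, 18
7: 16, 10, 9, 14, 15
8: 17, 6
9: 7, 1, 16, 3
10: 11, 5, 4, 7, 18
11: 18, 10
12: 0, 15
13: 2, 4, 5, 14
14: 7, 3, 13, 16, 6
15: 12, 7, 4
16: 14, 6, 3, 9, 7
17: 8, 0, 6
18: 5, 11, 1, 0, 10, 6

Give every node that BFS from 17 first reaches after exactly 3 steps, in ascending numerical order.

1, 3, 5, 7, 9, 10, 11, 13, 15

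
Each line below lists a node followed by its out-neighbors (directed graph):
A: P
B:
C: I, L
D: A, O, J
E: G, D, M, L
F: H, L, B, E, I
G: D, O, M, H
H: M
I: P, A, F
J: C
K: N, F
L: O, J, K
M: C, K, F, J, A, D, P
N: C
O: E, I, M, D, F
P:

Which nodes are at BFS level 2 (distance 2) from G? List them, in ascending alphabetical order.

Level 0: G
Level 1: D, H, M, O
Level 2: A, C, E, F, I, J, K, P
Level 3: B, L, N

A, C, E, F, I, J, K, P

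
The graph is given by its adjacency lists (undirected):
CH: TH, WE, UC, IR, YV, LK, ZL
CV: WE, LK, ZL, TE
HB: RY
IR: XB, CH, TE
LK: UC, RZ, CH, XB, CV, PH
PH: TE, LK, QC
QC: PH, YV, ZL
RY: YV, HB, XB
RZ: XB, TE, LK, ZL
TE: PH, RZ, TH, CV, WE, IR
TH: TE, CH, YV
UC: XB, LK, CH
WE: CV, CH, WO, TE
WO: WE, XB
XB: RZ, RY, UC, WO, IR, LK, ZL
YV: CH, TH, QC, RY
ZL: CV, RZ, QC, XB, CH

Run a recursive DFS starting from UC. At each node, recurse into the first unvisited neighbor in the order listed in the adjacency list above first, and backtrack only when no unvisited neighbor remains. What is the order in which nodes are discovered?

UC → XB → RZ → TE → PH → LK → CH → TH → YV → QC → ZL → CV → WE → WO → RY → HB → IR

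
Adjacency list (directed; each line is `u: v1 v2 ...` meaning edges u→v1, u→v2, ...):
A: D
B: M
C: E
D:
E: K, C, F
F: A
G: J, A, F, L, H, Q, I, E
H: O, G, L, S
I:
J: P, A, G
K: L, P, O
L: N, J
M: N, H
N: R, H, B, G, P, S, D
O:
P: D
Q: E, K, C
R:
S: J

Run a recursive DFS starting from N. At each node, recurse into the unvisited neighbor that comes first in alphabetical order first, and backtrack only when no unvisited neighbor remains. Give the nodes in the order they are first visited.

N → B → M → H → G → A → D → E → C → F → K → L → J → P → O → I → Q → S → R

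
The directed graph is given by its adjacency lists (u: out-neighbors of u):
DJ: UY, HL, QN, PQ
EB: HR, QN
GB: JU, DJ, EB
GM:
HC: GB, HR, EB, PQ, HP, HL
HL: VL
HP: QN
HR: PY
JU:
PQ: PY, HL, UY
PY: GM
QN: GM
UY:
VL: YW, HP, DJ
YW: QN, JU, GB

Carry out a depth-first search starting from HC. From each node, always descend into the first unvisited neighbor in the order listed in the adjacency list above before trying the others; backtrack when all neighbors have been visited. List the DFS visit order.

Visit HC
HC → GB
GB → JU
GB → DJ
DJ → UY
DJ → HL
HL → VL
VL → YW
YW → QN
QN → GM
VL → HP
DJ → PQ
PQ → PY
GB → EB
EB → HR

HC -> GB -> JU -> DJ -> UY -> HL -> VL -> YW -> QN -> GM -> HP -> PQ -> PY -> EB -> HR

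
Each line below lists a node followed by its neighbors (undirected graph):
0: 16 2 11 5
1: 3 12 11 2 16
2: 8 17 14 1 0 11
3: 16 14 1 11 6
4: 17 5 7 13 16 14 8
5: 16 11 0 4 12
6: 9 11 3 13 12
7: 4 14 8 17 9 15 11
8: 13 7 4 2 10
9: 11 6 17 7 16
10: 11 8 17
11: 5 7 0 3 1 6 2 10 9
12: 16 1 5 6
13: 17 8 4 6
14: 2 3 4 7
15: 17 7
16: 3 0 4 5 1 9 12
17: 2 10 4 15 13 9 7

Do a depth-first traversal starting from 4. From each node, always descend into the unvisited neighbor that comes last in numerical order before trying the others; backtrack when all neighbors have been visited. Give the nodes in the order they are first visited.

Visit 4
4 → 17
17 → 15
15 → 7
7 → 14
14 → 3
3 → 16
16 → 12
12 → 6
6 → 13
13 → 8
8 → 10
10 → 11
11 → 9
11 → 5
5 → 0
0 → 2
2 → 1

4 -> 17 -> 15 -> 7 -> 14 -> 3 -> 16 -> 12 -> 6 -> 13 -> 8 -> 10 -> 11 -> 9 -> 5 -> 0 -> 2 -> 1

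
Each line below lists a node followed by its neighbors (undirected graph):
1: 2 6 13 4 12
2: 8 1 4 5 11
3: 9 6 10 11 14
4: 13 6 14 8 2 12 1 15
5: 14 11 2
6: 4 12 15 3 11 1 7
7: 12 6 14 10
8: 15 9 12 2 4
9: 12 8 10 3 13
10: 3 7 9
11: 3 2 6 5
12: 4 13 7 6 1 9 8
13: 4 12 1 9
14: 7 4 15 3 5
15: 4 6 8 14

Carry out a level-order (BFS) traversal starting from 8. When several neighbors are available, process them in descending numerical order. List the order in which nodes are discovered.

8, 15, 12, 9, 4, 2, 14, 6, 13, 7, 1, 10, 3, 11, 5

Visit 8; enqueue 15, 12, 9, 4, 2 → queue [15, 12, 9, 4, 2]
Visit 15; enqueue 14, 6 → queue [12, 9, 4, 2, 14, 6]
Visit 12; enqueue 13, 7, 1 → queue [9, 4, 2, 14, 6, 13, 7, 1]
Visit 9; enqueue 10, 3 → queue [4, 2, 14, 6, 13, 7, 1, 10, 3]
Visit 4 → queue [2, 14, 6, 13, 7, 1, 10, 3]
Visit 2; enqueue 11, 5 → queue [14, 6, 13, 7, 1, 10, 3, 11, 5]
Visit 14 → queue [6, 13, 7, 1, 10, 3, 11, 5]
Visit 6 → queue [13, 7, 1, 10, 3, 11, 5]
Visit 13 → queue [7, 1, 10, 3, 11, 5]
Visit 7 → queue [1, 10, 3, 11, 5]
Visit 1 → queue [10, 3, 11, 5]
Visit 10 → queue [3, 11, 5]
Visit 3 → queue [11, 5]
Visit 11 → queue [5]
Visit 5 → queue []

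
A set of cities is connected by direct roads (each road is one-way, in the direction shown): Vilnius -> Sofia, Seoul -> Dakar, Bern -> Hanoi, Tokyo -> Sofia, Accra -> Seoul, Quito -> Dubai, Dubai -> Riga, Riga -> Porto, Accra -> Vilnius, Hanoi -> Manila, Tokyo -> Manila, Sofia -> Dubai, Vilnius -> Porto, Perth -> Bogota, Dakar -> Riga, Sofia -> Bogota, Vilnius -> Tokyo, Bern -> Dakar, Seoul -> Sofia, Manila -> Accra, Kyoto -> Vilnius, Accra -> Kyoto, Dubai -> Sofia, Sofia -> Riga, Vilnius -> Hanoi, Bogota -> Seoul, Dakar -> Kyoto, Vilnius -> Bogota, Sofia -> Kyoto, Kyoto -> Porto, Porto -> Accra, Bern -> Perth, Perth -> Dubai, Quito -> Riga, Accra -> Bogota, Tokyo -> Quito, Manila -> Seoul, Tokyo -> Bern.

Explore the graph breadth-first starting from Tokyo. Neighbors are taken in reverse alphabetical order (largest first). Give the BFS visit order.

Visit Tokyo; enqueue Sofia, Quito, Manila, Bern → queue [Sofia, Quito, Manila, Bern]
Visit Sofia; enqueue Riga, Kyoto, Dubai, Bogota → queue [Quito, Manila, Bern, Riga, Kyoto, Dubai, Bogota]
Visit Quito → queue [Manila, Bern, Riga, Kyoto, Dubai, Bogota]
Visit Manila; enqueue Seoul, Accra → queue [Bern, Riga, Kyoto, Dubai, Bogota, Seoul, Accra]
Visit Bern; enqueue Perth, Hanoi, Dakar → queue [Riga, Kyoto, Dubai, Bogota, Seoul, Accra, Perth, Hanoi, Dakar]
Visit Riga; enqueue Porto → queue [Kyoto, Dubai, Bogota, Seoul, Accra, Perth, Hanoi, Dakar, Porto]
Visit Kyoto; enqueue Vilnius → queue [Dubai, Bogota, Seoul, Accra, Perth, Hanoi, Dakar, Porto, Vilnius]
Visit Dubai → queue [Bogota, Seoul, Accra, Perth, Hanoi, Dakar, Porto, Vilnius]
Visit Bogota → queue [Seoul, Accra, Perth, Hanoi, Dakar, Porto, Vilnius]
Visit Seoul → queue [Accra, Perth, Hanoi, Dakar, Porto, Vilnius]
Visit Accra → queue [Perth, Hanoi, Dakar, Porto, Vilnius]
Visit Perth → queue [Hanoi, Dakar, Porto, Vilnius]
Visit Hanoi → queue [Dakar, Porto, Vilnius]
Visit Dakar → queue [Porto, Vilnius]
Visit Porto → queue [Vilnius]
Visit Vilnius → queue []

Tokyo -> Sofia -> Quito -> Manila -> Bern -> Riga -> Kyoto -> Dubai -> Bogota -> Seoul -> Accra -> Perth -> Hanoi -> Dakar -> Porto -> Vilnius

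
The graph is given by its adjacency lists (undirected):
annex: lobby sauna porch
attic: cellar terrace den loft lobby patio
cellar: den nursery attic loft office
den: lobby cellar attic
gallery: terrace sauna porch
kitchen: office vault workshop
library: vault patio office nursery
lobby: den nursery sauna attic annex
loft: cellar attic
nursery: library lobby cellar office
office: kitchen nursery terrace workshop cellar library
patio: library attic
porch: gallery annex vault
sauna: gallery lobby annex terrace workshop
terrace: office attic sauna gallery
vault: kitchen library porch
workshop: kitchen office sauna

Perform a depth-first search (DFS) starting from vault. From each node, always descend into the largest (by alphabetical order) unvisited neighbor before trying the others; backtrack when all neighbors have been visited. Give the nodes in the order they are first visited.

vault, porch, gallery, terrace, sauna, workshop, office, nursery, lobby, den, cellar, loft, attic, patio, library, annex, kitchen

Visit vault
vault → porch
porch → gallery
gallery → terrace
terrace → sauna
sauna → workshop
workshop → office
office → nursery
nursery → lobby
lobby → den
den → cellar
cellar → loft
loft → attic
attic → patio
patio → library
lobby → annex
office → kitchen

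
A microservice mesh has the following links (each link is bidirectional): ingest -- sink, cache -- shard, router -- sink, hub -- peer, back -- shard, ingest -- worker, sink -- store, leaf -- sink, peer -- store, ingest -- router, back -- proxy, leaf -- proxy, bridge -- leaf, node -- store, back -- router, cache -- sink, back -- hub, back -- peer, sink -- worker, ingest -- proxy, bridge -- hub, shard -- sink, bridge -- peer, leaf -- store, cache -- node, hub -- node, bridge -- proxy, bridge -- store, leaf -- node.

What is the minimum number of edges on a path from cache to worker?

Level 0: cache
Level 1: node, shard, sink
Level 2: back, hub, ingest, leaf, router, store, worker
Level 3: bridge, peer, proxy
worker first appears at level 2.

2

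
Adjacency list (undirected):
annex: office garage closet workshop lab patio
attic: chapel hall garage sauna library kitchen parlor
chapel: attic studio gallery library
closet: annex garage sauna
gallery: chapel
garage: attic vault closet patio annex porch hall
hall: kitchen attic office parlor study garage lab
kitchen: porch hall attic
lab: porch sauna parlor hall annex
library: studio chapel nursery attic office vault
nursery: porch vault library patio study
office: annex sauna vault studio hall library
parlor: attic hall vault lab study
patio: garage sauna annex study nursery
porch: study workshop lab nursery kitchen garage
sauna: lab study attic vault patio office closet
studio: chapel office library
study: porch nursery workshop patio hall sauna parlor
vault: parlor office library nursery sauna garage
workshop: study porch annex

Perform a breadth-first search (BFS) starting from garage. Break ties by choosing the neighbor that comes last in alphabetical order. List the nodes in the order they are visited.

garage, vault, porch, patio, hall, closet, attic, annex, sauna, parlor, office, nursery, library, workshop, study, lab, kitchen, chapel, studio, gallery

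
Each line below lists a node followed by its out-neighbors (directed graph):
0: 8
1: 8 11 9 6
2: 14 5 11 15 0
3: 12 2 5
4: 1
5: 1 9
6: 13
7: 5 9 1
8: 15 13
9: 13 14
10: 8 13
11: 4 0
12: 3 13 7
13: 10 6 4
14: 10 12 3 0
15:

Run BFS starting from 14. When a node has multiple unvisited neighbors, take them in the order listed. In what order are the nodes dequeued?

14, 10, 12, 3, 0, 8, 13, 7, 2, 5, 15, 6, 4, 9, 1, 11

Visit 14; enqueue 10, 12, 3, 0 → queue [10, 12, 3, 0]
Visit 10; enqueue 8, 13 → queue [12, 3, 0, 8, 13]
Visit 12; enqueue 7 → queue [3, 0, 8, 13, 7]
Visit 3; enqueue 2, 5 → queue [0, 8, 13, 7, 2, 5]
Visit 0 → queue [8, 13, 7, 2, 5]
Visit 8; enqueue 15 → queue [13, 7, 2, 5, 15]
Visit 13; enqueue 6, 4 → queue [7, 2, 5, 15, 6, 4]
Visit 7; enqueue 9, 1 → queue [2, 5, 15, 6, 4, 9, 1]
Visit 2; enqueue 11 → queue [5, 15, 6, 4, 9, 1, 11]
Visit 5 → queue [15, 6, 4, 9, 1, 11]
Visit 15 → queue [6, 4, 9, 1, 11]
Visit 6 → queue [4, 9, 1, 11]
Visit 4 → queue [9, 1, 11]
Visit 9 → queue [1, 11]
Visit 1 → queue [11]
Visit 11 → queue []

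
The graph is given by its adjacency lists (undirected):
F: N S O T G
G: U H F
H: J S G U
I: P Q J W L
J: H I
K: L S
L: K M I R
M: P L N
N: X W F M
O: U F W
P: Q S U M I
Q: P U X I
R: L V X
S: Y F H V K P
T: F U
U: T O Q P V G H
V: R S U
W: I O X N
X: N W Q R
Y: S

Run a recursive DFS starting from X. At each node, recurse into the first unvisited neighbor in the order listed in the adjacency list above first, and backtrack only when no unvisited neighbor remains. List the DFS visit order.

Visit X
X → N
N → W
W → I
I → P
P → Q
Q → U
U → T
T → F
F → S
S → Y
S → H
H → J
H → G
S → V
V → R
R → L
L → K
L → M
F → O

X, N, W, I, P, Q, U, T, F, S, Y, H, J, G, V, R, L, K, M, O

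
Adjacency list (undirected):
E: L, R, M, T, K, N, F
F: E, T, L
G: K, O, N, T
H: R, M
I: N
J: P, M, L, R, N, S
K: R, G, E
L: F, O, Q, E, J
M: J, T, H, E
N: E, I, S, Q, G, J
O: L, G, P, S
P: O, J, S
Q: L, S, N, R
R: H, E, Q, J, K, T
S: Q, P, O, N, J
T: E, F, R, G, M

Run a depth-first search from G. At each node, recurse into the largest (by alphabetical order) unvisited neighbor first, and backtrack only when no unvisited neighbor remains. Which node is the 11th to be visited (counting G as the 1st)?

Visit G
G → T
T → R
R → Q
Q → S
S → P
P → O
O → L
L → J
J → N
N → I
N → E
E → M
M → H
E → K
E → F

Visit order: G, T, R, Q, S, P, O, L, J, N, I, E, M, H, K, F

I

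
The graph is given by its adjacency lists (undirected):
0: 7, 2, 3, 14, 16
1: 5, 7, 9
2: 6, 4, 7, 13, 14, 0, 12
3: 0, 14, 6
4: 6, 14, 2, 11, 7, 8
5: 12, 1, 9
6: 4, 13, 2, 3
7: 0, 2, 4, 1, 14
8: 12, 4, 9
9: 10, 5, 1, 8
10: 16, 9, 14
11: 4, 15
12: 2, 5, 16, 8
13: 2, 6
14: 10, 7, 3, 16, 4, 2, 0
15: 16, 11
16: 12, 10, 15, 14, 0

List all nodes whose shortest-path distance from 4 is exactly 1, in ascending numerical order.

2, 6, 7, 8, 11, 14

Level 0: 4
Level 1: 2, 6, 7, 8, 11, 14
Level 2: 0, 1, 3, 9, 10, 12, 13, 15, 16
Level 3: 5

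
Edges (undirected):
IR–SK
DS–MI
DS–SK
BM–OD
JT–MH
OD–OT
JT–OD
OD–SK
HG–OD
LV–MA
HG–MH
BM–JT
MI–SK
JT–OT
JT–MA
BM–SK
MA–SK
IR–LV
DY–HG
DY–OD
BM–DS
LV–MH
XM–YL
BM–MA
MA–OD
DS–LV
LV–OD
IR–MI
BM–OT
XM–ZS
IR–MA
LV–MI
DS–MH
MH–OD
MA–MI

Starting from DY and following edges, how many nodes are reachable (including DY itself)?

BFS from DY visits: DY, HG, OD, MH, BM, JT, LV, MA, OT, SK, DS, IR, MI
Reachable nodes: 13 of 16 total.

13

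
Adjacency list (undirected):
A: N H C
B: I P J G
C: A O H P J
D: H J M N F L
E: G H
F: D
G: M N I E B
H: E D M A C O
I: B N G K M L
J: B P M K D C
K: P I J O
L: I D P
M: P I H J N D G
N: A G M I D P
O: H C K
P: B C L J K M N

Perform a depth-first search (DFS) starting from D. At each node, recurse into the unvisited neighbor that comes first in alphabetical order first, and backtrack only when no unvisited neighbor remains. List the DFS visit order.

Visit D
D → F
D → H
H → A
A → C
C → J
J → B
B → G
G → E
G → I
I → K
K → O
K → P
P → L
P → M
M → N

D F H A C J B G E I K O P L M N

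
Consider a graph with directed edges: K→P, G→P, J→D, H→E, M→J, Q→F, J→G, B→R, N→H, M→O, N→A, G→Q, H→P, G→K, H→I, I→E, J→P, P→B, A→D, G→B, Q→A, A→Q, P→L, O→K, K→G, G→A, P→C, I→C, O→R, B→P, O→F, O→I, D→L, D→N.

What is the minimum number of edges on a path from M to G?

2

Level 0: M
Level 1: J, O
Level 2: D, F, G, I, K, P, R
Level 3: A, B, C, E, L, N, Q
Level 4: H
G first appears at level 2.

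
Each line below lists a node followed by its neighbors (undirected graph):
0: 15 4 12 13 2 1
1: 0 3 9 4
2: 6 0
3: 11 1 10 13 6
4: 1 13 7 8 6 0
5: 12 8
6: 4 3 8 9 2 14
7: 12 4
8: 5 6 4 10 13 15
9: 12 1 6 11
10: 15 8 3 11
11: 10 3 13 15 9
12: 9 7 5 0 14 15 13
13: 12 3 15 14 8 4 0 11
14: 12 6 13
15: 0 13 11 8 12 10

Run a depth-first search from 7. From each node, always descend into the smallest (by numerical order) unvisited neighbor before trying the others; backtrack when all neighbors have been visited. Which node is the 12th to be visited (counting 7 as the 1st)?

11

Visit 7
7 → 4
4 → 0
0 → 1
1 → 3
3 → 6
6 → 2
6 → 8
8 → 5
5 → 12
12 → 9
9 → 11
11 → 10
10 → 15
15 → 13
13 → 14

Visit order: 7, 4, 0, 1, 3, 6, 2, 8, 5, 12, 9, 11, 10, 15, 13, 14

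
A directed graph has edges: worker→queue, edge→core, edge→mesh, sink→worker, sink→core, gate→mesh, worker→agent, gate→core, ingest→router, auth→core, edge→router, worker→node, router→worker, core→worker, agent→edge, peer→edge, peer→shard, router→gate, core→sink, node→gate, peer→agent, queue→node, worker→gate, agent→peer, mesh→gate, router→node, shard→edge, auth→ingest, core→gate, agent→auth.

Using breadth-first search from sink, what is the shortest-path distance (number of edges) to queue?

Level 0: sink
Level 1: core, worker
Level 2: agent, gate, node, queue
Level 3: auth, edge, mesh, peer
Level 4: ingest, router, shard
queue first appears at level 2.

2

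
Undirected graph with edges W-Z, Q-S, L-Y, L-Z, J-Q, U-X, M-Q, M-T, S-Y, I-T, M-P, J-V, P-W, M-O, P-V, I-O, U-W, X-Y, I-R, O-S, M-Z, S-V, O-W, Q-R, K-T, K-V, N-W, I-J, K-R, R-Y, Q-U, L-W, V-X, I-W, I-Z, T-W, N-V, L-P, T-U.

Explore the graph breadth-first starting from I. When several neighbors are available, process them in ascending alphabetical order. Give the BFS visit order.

I J O R T W Z Q V M S K Y U L N P X

Visit I; enqueue J, O, R, T, W, Z → queue [J, O, R, T, W, Z]
Visit J; enqueue Q, V → queue [O, R, T, W, Z, Q, V]
Visit O; enqueue M, S → queue [R, T, W, Z, Q, V, M, S]
Visit R; enqueue K, Y → queue [T, W, Z, Q, V, M, S, K, Y]
Visit T; enqueue U → queue [W, Z, Q, V, M, S, K, Y, U]
Visit W; enqueue L, N, P → queue [Z, Q, V, M, S, K, Y, U, L, N, P]
Visit Z → queue [Q, V, M, S, K, Y, U, L, N, P]
Visit Q → queue [V, M, S, K, Y, U, L, N, P]
Visit V; enqueue X → queue [M, S, K, Y, U, L, N, P, X]
Visit M → queue [S, K, Y, U, L, N, P, X]
Visit S → queue [K, Y, U, L, N, P, X]
Visit K → queue [Y, U, L, N, P, X]
Visit Y → queue [U, L, N, P, X]
Visit U → queue [L, N, P, X]
Visit L → queue [N, P, X]
Visit N → queue [P, X]
Visit P → queue [X]
Visit X → queue []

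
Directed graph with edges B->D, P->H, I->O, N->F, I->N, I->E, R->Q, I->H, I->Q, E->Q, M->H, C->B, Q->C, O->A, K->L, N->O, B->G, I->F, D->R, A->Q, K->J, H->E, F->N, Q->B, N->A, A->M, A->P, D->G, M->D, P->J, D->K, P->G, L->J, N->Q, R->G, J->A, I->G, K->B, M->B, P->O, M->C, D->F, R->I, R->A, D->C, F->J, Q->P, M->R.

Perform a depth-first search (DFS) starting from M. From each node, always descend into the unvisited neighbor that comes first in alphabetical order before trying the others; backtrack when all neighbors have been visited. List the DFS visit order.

M, B, D, C, F, J, A, P, G, H, E, Q, O, N, K, L, R, I

Visit M
M → B
B → D
D → C
D → F
F → J
J → A
A → P
P → G
P → H
H → E
E → Q
P → O
F → N
D → K
K → L
D → R
R → I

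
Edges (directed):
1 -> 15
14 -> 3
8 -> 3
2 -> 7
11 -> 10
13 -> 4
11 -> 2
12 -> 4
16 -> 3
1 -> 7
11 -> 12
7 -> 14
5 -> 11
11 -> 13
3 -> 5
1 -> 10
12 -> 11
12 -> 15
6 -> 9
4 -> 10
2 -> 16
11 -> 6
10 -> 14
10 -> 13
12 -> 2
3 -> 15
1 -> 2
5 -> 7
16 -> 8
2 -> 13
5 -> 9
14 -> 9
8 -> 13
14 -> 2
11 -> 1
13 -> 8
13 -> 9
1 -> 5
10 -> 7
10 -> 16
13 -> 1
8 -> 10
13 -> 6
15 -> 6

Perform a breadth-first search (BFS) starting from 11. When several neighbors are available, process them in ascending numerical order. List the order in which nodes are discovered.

11 → 1 → 2 → 6 → 10 → 12 → 13 → 5 → 7 → 15 → 16 → 9 → 14 → 4 → 8 → 3

Visit 11; enqueue 1, 2, 6, 10, 12, 13 → queue [1, 2, 6, 10, 12, 13]
Visit 1; enqueue 5, 7, 15 → queue [2, 6, 10, 12, 13, 5, 7, 15]
Visit 2; enqueue 16 → queue [6, 10, 12, 13, 5, 7, 15, 16]
Visit 6; enqueue 9 → queue [10, 12, 13, 5, 7, 15, 16, 9]
Visit 10; enqueue 14 → queue [12, 13, 5, 7, 15, 16, 9, 14]
Visit 12; enqueue 4 → queue [13, 5, 7, 15, 16, 9, 14, 4]
Visit 13; enqueue 8 → queue [5, 7, 15, 16, 9, 14, 4, 8]
Visit 5 → queue [7, 15, 16, 9, 14, 4, 8]
Visit 7 → queue [15, 16, 9, 14, 4, 8]
Visit 15 → queue [16, 9, 14, 4, 8]
Visit 16; enqueue 3 → queue [9, 14, 4, 8, 3]
Visit 9 → queue [14, 4, 8, 3]
Visit 14 → queue [4, 8, 3]
Visit 4 → queue [8, 3]
Visit 8 → queue [3]
Visit 3 → queue []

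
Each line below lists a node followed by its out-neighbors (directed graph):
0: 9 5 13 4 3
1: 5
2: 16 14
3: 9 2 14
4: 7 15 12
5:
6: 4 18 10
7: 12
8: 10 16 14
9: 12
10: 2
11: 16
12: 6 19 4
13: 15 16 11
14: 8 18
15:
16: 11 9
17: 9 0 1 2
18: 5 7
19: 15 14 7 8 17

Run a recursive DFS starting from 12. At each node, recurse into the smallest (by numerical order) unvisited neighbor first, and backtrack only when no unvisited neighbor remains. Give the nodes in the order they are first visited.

12 -> 4 -> 7 -> 15 -> 6 -> 10 -> 2 -> 14 -> 8 -> 16 -> 9 -> 11 -> 18 -> 5 -> 19 -> 17 -> 0 -> 3 -> 13 -> 1

Visit 12
12 → 4
4 → 7
4 → 15
12 → 6
6 → 10
10 → 2
2 → 14
14 → 8
8 → 16
16 → 9
16 → 11
14 → 18
18 → 5
12 → 19
19 → 17
17 → 0
0 → 3
0 → 13
17 → 1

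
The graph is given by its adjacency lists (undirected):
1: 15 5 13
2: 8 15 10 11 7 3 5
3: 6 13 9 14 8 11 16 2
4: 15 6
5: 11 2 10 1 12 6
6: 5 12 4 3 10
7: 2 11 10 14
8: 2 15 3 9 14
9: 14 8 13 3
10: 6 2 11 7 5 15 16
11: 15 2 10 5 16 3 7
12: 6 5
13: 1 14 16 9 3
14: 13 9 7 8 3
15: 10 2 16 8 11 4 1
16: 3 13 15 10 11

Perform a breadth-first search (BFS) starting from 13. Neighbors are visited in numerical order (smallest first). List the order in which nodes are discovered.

Visit 13; enqueue 1, 3, 9, 14, 16 → queue [1, 3, 9, 14, 16]
Visit 1; enqueue 5, 15 → queue [3, 9, 14, 16, 5, 15]
Visit 3; enqueue 2, 6, 8, 11 → queue [9, 14, 16, 5, 15, 2, 6, 8, 11]
Visit 9 → queue [14, 16, 5, 15, 2, 6, 8, 11]
Visit 14; enqueue 7 → queue [16, 5, 15, 2, 6, 8, 11, 7]
Visit 16; enqueue 10 → queue [5, 15, 2, 6, 8, 11, 7, 10]
Visit 5; enqueue 12 → queue [15, 2, 6, 8, 11, 7, 10, 12]
Visit 15; enqueue 4 → queue [2, 6, 8, 11, 7, 10, 12, 4]
Visit 2 → queue [6, 8, 11, 7, 10, 12, 4]
Visit 6 → queue [8, 11, 7, 10, 12, 4]
Visit 8 → queue [11, 7, 10, 12, 4]
Visit 11 → queue [7, 10, 12, 4]
Visit 7 → queue [10, 12, 4]
Visit 10 → queue [12, 4]
Visit 12 → queue [4]
Visit 4 → queue []

13 1 3 9 14 16 5 15 2 6 8 11 7 10 12 4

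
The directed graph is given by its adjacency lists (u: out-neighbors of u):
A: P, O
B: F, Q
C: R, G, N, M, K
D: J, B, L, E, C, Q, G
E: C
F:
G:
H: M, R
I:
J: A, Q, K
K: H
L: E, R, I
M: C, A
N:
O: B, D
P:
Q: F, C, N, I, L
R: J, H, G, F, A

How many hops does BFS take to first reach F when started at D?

2

Level 0: D
Level 1: B, C, E, G, J, L, Q
Level 2: A, F, I, K, M, N, R
Level 3: H, O, P
F first appears at level 2.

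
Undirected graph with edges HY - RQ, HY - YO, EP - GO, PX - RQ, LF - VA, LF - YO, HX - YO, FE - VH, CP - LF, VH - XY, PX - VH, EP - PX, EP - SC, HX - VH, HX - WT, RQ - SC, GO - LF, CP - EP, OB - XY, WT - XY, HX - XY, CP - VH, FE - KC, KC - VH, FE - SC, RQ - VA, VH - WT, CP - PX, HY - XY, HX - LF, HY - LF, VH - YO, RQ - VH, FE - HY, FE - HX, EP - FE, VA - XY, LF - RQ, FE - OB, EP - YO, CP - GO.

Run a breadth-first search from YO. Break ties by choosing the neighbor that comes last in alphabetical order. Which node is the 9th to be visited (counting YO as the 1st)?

RQ

Visit YO; enqueue VH, LF, HY, HX, EP → queue [VH, LF, HY, HX, EP]
Visit VH; enqueue XY, WT, RQ, PX, KC, FE, CP → queue [LF, HY, HX, EP, XY, WT, RQ, PX, KC, FE, CP]
Visit LF; enqueue VA, GO → queue [HY, HX, EP, XY, WT, RQ, PX, KC, FE, CP, VA, GO]
Visit HY → queue [HX, EP, XY, WT, RQ, PX, KC, FE, CP, VA, GO]
Visit HX → queue [EP, XY, WT, RQ, PX, KC, FE, CP, VA, GO]
Visit EP; enqueue SC → queue [XY, WT, RQ, PX, KC, FE, CP, VA, GO, SC]
Visit XY; enqueue OB → queue [WT, RQ, PX, KC, FE, CP, VA, GO, SC, OB]
Visit WT → queue [RQ, PX, KC, FE, CP, VA, GO, SC, OB]
Visit RQ → queue [PX, KC, FE, CP, VA, GO, SC, OB]
Visit PX → queue [KC, FE, CP, VA, GO, SC, OB]
Visit KC → queue [FE, CP, VA, GO, SC, OB]
Visit FE → queue [CP, VA, GO, SC, OB]
Visit CP → queue [VA, GO, SC, OB]
Visit VA → queue [GO, SC, OB]
Visit GO → queue [SC, OB]
Visit SC → queue [OB]
Visit OB → queue []

Visit order: YO, VH, LF, HY, HX, EP, XY, WT, RQ, PX, KC, FE, CP, VA, GO, SC, OB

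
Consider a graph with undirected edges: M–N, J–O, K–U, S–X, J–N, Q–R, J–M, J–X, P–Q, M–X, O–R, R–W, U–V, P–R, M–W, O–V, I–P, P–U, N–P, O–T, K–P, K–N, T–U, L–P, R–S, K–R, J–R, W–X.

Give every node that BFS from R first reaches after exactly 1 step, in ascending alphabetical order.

Level 0: R
Level 1: J, K, O, P, Q, S, W
Level 2: I, L, M, N, T, U, V, X

J, K, O, P, Q, S, W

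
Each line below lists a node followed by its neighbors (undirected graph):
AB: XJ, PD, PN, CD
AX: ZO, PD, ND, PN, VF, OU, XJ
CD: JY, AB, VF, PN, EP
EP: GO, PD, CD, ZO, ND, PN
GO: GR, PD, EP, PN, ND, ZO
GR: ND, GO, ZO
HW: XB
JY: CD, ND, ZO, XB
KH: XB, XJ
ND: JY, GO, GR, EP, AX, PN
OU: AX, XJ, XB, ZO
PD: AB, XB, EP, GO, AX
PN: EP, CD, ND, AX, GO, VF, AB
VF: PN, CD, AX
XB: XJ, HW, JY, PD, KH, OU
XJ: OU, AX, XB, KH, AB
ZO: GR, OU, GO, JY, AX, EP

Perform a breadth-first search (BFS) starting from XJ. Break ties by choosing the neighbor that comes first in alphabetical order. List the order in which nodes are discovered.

XJ → AB → AX → KH → OU → XB → CD → PD → PN → ND → VF → ZO → HW → JY → EP → GO → GR

Visit XJ; enqueue AB, AX, KH, OU, XB → queue [AB, AX, KH, OU, XB]
Visit AB; enqueue CD, PD, PN → queue [AX, KH, OU, XB, CD, PD, PN]
Visit AX; enqueue ND, VF, ZO → queue [KH, OU, XB, CD, PD, PN, ND, VF, ZO]
Visit KH → queue [OU, XB, CD, PD, PN, ND, VF, ZO]
Visit OU → queue [XB, CD, PD, PN, ND, VF, ZO]
Visit XB; enqueue HW, JY → queue [CD, PD, PN, ND, VF, ZO, HW, JY]
Visit CD; enqueue EP → queue [PD, PN, ND, VF, ZO, HW, JY, EP]
Visit PD; enqueue GO → queue [PN, ND, VF, ZO, HW, JY, EP, GO]
Visit PN → queue [ND, VF, ZO, HW, JY, EP, GO]
Visit ND; enqueue GR → queue [VF, ZO, HW, JY, EP, GO, GR]
Visit VF → queue [ZO, HW, JY, EP, GO, GR]
Visit ZO → queue [HW, JY, EP, GO, GR]
Visit HW → queue [JY, EP, GO, GR]
Visit JY → queue [EP, GO, GR]
Visit EP → queue [GO, GR]
Visit GO → queue [GR]
Visit GR → queue []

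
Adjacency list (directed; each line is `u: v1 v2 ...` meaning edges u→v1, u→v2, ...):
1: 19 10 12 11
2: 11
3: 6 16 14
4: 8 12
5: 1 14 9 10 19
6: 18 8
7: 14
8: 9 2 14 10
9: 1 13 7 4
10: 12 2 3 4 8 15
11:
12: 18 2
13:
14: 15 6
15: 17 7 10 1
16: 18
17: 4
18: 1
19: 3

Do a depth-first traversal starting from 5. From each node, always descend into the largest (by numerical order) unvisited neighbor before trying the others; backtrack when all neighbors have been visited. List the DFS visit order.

5 19 3 16 18 1 12 2 11 10 15 17 4 8 14 6 9 13 7

Visit 5
5 → 19
19 → 3
3 → 16
16 → 18
18 → 1
1 → 12
12 → 2
2 → 11
1 → 10
10 → 15
15 → 17
17 → 4
4 → 8
8 → 14
14 → 6
8 → 9
9 → 13
9 → 7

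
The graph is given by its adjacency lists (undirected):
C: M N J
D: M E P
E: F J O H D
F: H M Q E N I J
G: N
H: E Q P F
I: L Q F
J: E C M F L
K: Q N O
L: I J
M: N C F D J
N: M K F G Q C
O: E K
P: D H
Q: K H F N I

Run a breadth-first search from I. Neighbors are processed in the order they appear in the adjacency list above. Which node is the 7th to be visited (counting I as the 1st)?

H

Visit I; enqueue L, Q, F → queue [L, Q, F]
Visit L; enqueue J → queue [Q, F, J]
Visit Q; enqueue K, H, N → queue [F, J, K, H, N]
Visit F; enqueue M, E → queue [J, K, H, N, M, E]
Visit J; enqueue C → queue [K, H, N, M, E, C]
Visit K; enqueue O → queue [H, N, M, E, C, O]
Visit H; enqueue P → queue [N, M, E, C, O, P]
Visit N; enqueue G → queue [M, E, C, O, P, G]
Visit M; enqueue D → queue [E, C, O, P, G, D]
Visit E → queue [C, O, P, G, D]
Visit C → queue [O, P, G, D]
Visit O → queue [P, G, D]
Visit P → queue [G, D]
Visit G → queue [D]
Visit D → queue []

Visit order: I, L, Q, F, J, K, H, N, M, E, C, O, P, G, D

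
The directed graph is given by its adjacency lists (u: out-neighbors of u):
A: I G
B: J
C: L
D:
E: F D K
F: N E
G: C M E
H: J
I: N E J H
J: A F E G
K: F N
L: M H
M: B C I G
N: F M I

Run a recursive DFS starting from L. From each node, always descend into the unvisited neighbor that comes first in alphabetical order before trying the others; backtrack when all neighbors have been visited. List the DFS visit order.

L, H, J, A, G, C, E, D, F, N, I, M, B, K

Visit L
L → H
H → J
J → A
A → G
G → C
G → E
E → D
E → F
F → N
N → I
N → M
M → B
E → K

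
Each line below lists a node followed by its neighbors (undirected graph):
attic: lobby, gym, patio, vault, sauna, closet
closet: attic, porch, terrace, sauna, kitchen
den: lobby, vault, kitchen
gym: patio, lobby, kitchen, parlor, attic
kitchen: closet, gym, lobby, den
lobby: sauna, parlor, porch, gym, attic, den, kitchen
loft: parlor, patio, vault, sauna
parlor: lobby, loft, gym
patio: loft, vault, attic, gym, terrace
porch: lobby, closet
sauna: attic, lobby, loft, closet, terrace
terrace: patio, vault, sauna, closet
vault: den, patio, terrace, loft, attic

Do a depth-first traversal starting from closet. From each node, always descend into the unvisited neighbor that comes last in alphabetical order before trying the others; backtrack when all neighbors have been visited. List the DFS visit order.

Visit closet
closet → terrace
terrace → vault
vault → patio
patio → loft
loft → sauna
sauna → lobby
lobby → porch
lobby → parlor
parlor → gym
gym → kitchen
kitchen → den
gym → attic

closet, terrace, vault, patio, loft, sauna, lobby, porch, parlor, gym, kitchen, den, attic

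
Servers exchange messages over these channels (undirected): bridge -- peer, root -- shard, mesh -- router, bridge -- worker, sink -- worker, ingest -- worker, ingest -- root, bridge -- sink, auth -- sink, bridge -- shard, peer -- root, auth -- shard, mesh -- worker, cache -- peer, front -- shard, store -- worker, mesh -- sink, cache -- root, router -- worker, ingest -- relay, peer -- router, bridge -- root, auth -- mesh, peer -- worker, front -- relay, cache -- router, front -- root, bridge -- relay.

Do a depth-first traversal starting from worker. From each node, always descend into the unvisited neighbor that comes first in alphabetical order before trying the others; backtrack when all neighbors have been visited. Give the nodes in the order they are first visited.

Visit worker
worker → bridge
bridge → peer
peer → cache
cache → root
root → front
front → relay
relay → ingest
front → shard
shard → auth
auth → mesh
mesh → router
mesh → sink
worker → store

worker -> bridge -> peer -> cache -> root -> front -> relay -> ingest -> shard -> auth -> mesh -> router -> sink -> store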